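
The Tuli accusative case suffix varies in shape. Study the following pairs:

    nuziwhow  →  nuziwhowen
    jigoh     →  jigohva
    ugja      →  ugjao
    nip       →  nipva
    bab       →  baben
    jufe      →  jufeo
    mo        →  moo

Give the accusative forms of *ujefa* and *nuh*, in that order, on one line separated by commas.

ujefao, nuhva

Looking at the final sound of each stem: -va when the stem ends in a voiceless consonant (*jigoh*, *nip*); -en when the stem ends in a voiced consonant (*nuziwhow*, *bab*); -o when the stem ends in a vowel (*ugja*, *jufe*, *mo*).
*ujefa* — final sound /a/ (a vowel) → -o → *ujefao*.
The final sound of *nuh* is /h/, which is a voiceless consonant, so the suffix is -va, giving *nuhva*.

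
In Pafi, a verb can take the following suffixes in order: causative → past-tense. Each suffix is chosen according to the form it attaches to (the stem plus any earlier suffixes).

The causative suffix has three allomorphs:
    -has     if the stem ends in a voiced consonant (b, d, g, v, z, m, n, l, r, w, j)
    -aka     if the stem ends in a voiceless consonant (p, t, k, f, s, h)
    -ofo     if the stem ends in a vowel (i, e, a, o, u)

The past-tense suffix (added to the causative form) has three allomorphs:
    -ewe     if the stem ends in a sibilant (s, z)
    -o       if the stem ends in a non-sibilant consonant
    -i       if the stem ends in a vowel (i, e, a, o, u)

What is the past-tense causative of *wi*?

Since the final sound of *wi* is /i/ (a vowel), it takes -ofo, giving *wiofo*.
The final sound of the causative form *wiofo* is /o/, which is a vowel, so the past-tense suffix is -i, giving *wiofoi*.

wiofoi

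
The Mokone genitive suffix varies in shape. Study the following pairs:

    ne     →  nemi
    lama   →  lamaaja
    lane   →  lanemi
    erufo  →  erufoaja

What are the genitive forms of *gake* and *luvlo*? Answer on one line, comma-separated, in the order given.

gakemi, luvloaja

The alternation tracks the last vowel of the stem — -mi when the last vowel of the stem is a front vowel (*ne*, *lane*); -aja when the last vowel of the stem is a back vowel (*lama*, *erufo*).
Since the last vowel of *gake* is /e/ (a front vowel), it takes -mi, giving *gakemi*.
*luvlo*: last vowel = /o/, a back vowel → -aja → *luvloaja*.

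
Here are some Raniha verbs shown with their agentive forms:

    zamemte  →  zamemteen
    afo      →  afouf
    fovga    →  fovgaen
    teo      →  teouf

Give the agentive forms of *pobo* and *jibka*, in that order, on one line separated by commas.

pobouf, jibkaen

The pattern is rounding harmony: -uf when the last vowel of the stem is a rounded vowel (*afo*, *teo*); -en when the last vowel of the stem is an unrounded vowel (*zamemte*, *fovga*).
*pobo*: last vowel = /o/, a rounded vowel → -uf → *pobouf*.
*jibka* — last vowel /a/ (an unrounded vowel) → -en → *jibkaen*.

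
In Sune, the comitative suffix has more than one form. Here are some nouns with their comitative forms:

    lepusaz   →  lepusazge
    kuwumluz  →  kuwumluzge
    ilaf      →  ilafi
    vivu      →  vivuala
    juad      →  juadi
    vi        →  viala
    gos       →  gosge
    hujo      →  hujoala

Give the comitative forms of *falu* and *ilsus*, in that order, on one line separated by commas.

faluala, ilsusge

The alternation tracks the final sound of the stem — -ge when the stem ends in a sibilant (*lepusaz*, *kuwumluz*, *gos*); -i when the stem ends in a non-sibilant consonant (*ilaf*, *juad*); -ala when the stem ends in a vowel (*vivu*, *vi*, *hujo*).
*falu*: final sound = /u/, a vowel → -ala → *faluala*.
*ilsus*: final sound = /s/, a sibilant → -ge → *ilsusge*.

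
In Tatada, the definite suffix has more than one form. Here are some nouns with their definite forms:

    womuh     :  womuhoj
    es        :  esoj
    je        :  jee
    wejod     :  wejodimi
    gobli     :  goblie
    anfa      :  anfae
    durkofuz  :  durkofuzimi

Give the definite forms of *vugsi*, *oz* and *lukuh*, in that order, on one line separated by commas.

The suffix is conditioned by the final sound: -oj when the stem ends in a voiceless consonant (*womuh*, *es*); -imi when the stem ends in a voiced consonant (*wejod*, *durkofuz*); -e when the stem ends in a vowel (*je*, *gobli*, *anfa*).
*vugsi*: final sound = /i/, a vowel → -e → *vugsie*.
*oz*: final sound = /z/, a voiced consonant → -imi → *ozimi*.
The final sound of *lukuh* is /h/, which is a voiceless consonant, so the suffix is -oj, giving *lukuhoj*.

vugsie, ozimi, lukuhoj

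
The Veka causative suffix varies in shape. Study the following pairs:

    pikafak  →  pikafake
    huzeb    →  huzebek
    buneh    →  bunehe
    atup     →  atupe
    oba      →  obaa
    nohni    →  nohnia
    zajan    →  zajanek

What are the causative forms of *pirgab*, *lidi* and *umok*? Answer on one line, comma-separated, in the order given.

The suffix is conditioned by the final sound: -e when the stem ends in a voiceless consonant (*pikafak*, *buneh*, *atup*); -ek when the stem ends in a voiced consonant (*huzeb*, *zajan*); -a when the stem ends in a vowel (*oba*, *nohni*).
Since the final sound of *pirgab* is /b/ (a voiced consonant), it takes -ek, giving *pirgabek*.
*lidi* — final sound /i/ (a vowel) → -a → *lidia*.
*umok*: final sound = /k/, a voiceless consonant → -e → *umoke*.

pirgabek, lidia, umoke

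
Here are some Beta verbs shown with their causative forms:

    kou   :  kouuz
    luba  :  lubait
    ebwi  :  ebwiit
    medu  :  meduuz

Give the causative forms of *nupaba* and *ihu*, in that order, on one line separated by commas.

The alternation tracks the last vowel of the stem — -uz when the last vowel of the stem is a rounded vowel (*kou*, *medu*); -it when the last vowel of the stem is an unrounded vowel (*luba*, *ebwi*).
Since the last vowel of *nupaba* is /a/ (an unrounded vowel), it takes -it, giving *nupabait*.
The last vowel of *ihu* is /u/, which is a rounded vowel, so the suffix is -uz, giving *ihuuz*.

nupabait, ihuuz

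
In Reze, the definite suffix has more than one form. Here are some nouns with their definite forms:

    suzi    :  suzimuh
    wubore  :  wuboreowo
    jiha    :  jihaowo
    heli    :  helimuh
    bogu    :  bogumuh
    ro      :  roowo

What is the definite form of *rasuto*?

rasutoowo

The pattern is height harmony: -muh when the last vowel of the stem is a high vowel (*suzi*, *heli*, *bogu*); -owo when the last vowel of the stem is a non-high vowel (*wubore*, *jiha*, *ro*).
*rasuto* — last vowel /o/ (a non-high vowel) → -owo → *rasutoowo*.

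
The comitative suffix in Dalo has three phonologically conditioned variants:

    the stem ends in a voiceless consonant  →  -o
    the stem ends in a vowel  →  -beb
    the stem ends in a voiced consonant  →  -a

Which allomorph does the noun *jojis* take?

-o

Since the final sound of *jojis* is /s/ (a voiceless consonant), it takes -o.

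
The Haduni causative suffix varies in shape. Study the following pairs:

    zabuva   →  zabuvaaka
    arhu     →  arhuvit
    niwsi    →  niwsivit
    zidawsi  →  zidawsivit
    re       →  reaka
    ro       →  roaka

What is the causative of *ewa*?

ewaaka

The suffix is conditioned by the last vowel: -vit when the last vowel of the stem is a high vowel (*arhu*, *niwsi*, *zidawsi*); -aka when the last vowel of the stem is a non-high vowel (*zabuva*, *re*, *ro*).
The last vowel of *ewa* is /a/, which is a non-high vowel, so the suffix is -aka, giving *ewaaka*.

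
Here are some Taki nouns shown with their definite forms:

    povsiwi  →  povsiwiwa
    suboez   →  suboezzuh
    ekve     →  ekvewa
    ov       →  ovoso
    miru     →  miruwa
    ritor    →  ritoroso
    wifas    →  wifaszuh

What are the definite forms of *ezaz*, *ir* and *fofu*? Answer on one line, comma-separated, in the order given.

The pattern is sibilance of the final sound: -zuh when the stem ends in a sibilant (*suboez*, *wifas*); -oso when the stem ends in a non-sibilant consonant (*ov*, *ritor*); -wa when the stem ends in a vowel (*povsiwi*, *ekve*, *miru*).
Since the final sound of *ezaz* is /z/ (a sibilant), it takes -zuh, giving *ezazzuh*.
*ir*: final sound = /r/, a non-sibilant consonant → -oso → *iroso*.
*fofu*: final sound = /u/, a vowel → -wa → *fofuwa*.

ezazzuh, iroso, fofuwa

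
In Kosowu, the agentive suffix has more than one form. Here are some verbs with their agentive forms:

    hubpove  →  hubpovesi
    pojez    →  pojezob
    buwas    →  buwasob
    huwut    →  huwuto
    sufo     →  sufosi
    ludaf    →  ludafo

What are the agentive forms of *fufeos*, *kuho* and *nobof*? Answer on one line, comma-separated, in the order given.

Looking at the final sound of each stem: -ob when the stem ends in a sibilant (*pojez*, *buwas*); -o when the stem ends in a non-sibilant consonant (*huwut*, *ludaf*); -si when the stem ends in a vowel (*hubpove*, *sufo*).
*fufeos* — final sound /s/ (a sibilant) → -ob → *fufeosob*.
The final sound of *kuho* is /o/, which is a vowel, so the suffix is -si, giving *kuhosi*.
The final sound of *nobof* is /f/, which is a non-sibilant consonant, so the suffix is -o, giving *nobofo*.

fufeosob, kuhosi, nobofo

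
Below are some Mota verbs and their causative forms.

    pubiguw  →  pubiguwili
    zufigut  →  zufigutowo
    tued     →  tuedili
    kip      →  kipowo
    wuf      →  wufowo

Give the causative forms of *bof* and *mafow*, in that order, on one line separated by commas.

bofowo, mafowili

The alternation tracks the final consonant of the stem — -owo when the stem ends in a voiceless consonant (*zufigut*, *kip*, *wuf*); -ili when the stem ends in a voiced consonant (*pubiguw*, *tued*).
*bof* — final consonant /f/ (voiceless) → -owo → *bofowo*.
*mafow* — final consonant /w/ (voiced) → -ili → *mafowili*.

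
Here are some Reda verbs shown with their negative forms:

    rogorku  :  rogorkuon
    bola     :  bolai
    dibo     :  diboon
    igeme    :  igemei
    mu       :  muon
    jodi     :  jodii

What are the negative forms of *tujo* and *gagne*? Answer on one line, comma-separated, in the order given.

The alternation tracks the last vowel of the stem — -on when the last vowel of the stem is a rounded vowel (*rogorku*, *dibo*, *mu*); -i when the last vowel of the stem is an unrounded vowel (*bola*, *igeme*, *jodi*).
Since the last vowel of *tujo* is /o/ (a rounded vowel), it takes -on, giving *tujoon*.
*gagne* — last vowel /e/ (an unrounded vowel) → -i → *gagnei*.

tujoon, gagnei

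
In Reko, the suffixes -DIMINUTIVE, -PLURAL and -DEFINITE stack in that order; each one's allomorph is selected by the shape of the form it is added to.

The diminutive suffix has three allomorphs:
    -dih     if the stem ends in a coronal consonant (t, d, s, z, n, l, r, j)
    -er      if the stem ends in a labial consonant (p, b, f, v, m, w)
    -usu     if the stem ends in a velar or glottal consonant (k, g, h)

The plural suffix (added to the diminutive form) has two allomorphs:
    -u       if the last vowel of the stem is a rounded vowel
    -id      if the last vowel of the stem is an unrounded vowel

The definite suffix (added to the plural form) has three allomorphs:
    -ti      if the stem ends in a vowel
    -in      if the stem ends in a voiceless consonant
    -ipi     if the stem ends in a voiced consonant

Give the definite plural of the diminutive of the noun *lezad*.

Since the final consonant of *lezad* is /d/ (coronal), it takes -dih, giving *lezaddih*.
The last vowel of the diminutive form *lezaddih* is /i/, which is an unrounded vowel, so the plural suffix is -id, giving *lezaddihid*.
The plural form *lezaddihid* — final sound /d/ (a voiced consonant) → -ipi → *lezaddihidipi*.

lezaddihidipi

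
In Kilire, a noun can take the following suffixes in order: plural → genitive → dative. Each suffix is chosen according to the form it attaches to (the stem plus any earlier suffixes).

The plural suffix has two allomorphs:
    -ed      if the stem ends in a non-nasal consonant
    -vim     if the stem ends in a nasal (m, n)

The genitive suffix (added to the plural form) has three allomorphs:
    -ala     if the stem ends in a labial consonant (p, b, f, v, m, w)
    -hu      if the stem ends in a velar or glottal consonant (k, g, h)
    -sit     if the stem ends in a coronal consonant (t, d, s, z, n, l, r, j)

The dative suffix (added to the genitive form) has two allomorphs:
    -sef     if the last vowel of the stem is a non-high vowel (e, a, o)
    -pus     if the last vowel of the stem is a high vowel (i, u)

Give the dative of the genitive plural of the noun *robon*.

robonvimalasef

*robon*: final consonant = /n/, a nasal → -vim → *robonvim*.
The final consonant of the plural form *robonvim* is /m/, which is labial, so the genitive suffix is -ala, giving *robonvimala*.
The last vowel of the genitive form *robonvimala* is /a/, which is a non-high vowel, so the dative suffix is -sef, giving *robonvimalasef*.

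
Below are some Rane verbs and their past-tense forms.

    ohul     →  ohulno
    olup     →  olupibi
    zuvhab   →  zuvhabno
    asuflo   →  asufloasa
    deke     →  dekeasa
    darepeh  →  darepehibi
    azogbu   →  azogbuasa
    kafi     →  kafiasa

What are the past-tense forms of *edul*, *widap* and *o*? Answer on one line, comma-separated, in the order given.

The pattern is voicing of the final sound: -ibi when the stem ends in a voiceless consonant (*olup*, *darepeh*); -no when the stem ends in a voiced consonant (*ohul*, *zuvhab*); -asa when the stem ends in a vowel (*asuflo*, *deke*, *azogbu*, *kafi*).
*edul*: final sound = /l/, a voiced consonant → -no → *edulno*.
*widap* — final sound /p/ (a voiceless consonant) → -ibi → *widapibi*.
The final sound of *o* is /o/, which is a vowel, so the suffix is -asa, giving *oasa*.

edulno, widapibi, oasa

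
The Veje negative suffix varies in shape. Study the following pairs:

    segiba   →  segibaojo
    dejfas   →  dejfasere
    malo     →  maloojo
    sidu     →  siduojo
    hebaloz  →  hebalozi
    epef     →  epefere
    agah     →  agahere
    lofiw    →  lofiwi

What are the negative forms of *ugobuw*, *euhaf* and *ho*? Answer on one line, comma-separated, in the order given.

The pattern is voicing of the final sound: -ere when the stem ends in a voiceless consonant (*dejfas*, *epef*, *agah*); -i when the stem ends in a voiced consonant (*hebaloz*, *lofiw*); -ojo when the stem ends in a vowel (*segiba*, *malo*, *sidu*).
*ugobuw*: final sound = /w/, a voiced consonant → -i → *ugobuwi*.
The final sound of *euhaf* is /f/, which is a voiceless consonant, so the suffix is -ere, giving *euhafere*.
*ho* — final sound /o/ (a vowel) → -ojo → *hoojo*.

ugobuwi, euhafere, hoojo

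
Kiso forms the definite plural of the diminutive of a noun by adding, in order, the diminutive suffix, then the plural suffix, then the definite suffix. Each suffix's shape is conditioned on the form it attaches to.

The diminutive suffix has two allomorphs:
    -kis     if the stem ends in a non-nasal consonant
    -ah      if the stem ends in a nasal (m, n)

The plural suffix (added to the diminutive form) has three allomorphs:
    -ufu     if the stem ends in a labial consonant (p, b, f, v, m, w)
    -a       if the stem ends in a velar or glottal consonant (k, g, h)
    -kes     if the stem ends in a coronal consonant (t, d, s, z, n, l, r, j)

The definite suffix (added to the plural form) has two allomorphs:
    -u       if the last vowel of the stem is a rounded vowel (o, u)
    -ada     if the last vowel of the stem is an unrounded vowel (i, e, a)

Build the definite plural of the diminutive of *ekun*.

ekunahaada

*ekun*: final consonant = /n/, a nasal → -ah → *ekunah*.
The diminutive form *ekunah*: final consonant = /h/, velar/glottal → -a → *ekunaha*.
Since the last vowel of the plural form *ekunaha* is /a/ (an unrounded vowel), it takes -ada, giving *ekunahaada*.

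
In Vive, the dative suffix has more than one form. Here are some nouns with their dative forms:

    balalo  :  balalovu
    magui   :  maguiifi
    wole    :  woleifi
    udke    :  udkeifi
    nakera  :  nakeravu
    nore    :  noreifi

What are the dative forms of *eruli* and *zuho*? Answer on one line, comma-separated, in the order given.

The suffix is conditioned by the last vowel: -ifi when the last vowel of the stem is a front vowel (*magui*, *wole*, *udke*, *nore*); -vu when the last vowel of the stem is a back vowel (*balalo*, *nakera*).
*eruli* — last vowel /i/ (a front vowel) → -ifi → *eruliifi*.
Since the last vowel of *zuho* is /o/ (a back vowel), it takes -vu, giving *zuhovu*.

eruliifi, zuhovu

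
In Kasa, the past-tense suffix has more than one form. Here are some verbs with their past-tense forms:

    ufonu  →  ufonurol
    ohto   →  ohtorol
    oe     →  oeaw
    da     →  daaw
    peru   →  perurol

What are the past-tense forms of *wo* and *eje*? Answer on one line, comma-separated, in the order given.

worol, ejeaw

The pattern is rounding harmony: -rol when the last vowel of the stem is a rounded vowel (*ufonu*, *ohto*, *peru*); -aw when the last vowel of the stem is an unrounded vowel (*oe*, *da*).
The last vowel of *wo* is /o/, which is a rounded vowel, so the suffix is -rol, giving *worol*.
*eje* — last vowel /e/ (an unrounded vowel) → -aw → *ejeaw*.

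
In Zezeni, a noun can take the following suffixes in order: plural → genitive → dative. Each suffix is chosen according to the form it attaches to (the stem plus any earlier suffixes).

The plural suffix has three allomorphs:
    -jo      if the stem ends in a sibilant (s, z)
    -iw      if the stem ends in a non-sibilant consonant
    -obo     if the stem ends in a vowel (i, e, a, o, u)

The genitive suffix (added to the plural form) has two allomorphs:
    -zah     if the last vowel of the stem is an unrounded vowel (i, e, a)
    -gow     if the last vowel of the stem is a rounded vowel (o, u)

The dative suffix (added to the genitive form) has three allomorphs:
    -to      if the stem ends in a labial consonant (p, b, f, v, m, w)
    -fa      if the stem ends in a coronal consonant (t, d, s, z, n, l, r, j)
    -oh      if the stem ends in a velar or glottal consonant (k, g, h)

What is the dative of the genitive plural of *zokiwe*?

zokiweobogowto

*zokiwe*: final sound = /e/, a vowel → -obo → *zokiweobo*.
The plural form *zokiweobo*: last vowel = /o/, a rounded vowel → -gow → *zokiweobogow*.
The final consonant of the genitive form *zokiweobogow* is /w/, which is labial, so the dative suffix is -to, giving *zokiweobogowto*.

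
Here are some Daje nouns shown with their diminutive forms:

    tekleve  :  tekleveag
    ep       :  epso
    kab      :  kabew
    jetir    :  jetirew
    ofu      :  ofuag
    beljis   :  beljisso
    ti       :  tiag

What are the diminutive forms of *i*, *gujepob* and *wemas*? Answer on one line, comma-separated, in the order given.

iag, gujepobew, wemasso

Looking at the final sound of each stem: -so when the stem ends in a voiceless consonant (*ep*, *beljis*); -ew when the stem ends in a voiced consonant (*kab*, *jetir*); -ag when the stem ends in a vowel (*tekleve*, *ofu*, *ti*).
*i* — final sound /i/ (a vowel) → -ag → *iag*.
*gujepob*: final sound = /b/, a voiced consonant → -ew → *gujepobew*.
*wemas*: final sound = /s/, a voiceless consonant → -so → *wemasso*.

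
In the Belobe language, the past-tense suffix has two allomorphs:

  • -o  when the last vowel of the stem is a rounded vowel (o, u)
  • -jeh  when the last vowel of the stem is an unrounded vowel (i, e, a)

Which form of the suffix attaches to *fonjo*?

-o

Since the last vowel of *fonjo* is /o/ (a rounded vowel), it takes -o.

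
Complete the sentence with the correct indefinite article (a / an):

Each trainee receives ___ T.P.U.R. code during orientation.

The indefinite article is chosen by the initial *sound* of the following word, not its spelling.
The initialism *T.P.U.R.* is read letter by letter; the first letter, T, is pronounced /tiː/, which begins with a consonant sound.
So the article is *a*: Each trainee receives a T.P.U.R. code during orientation.

a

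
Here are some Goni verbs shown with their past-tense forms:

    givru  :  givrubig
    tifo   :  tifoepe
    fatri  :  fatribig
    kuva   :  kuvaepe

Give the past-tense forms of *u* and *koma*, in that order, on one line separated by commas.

ubig, komaepe

Looking at the last vowel of each stem: -big when the last vowel of the stem is a high vowel (*givru*, *fatri*); -epe when the last vowel of the stem is a non-high vowel (*tifo*, *kuva*).
The last vowel of *u* is /u/, which is a high vowel, so the suffix is -big, giving *ubig*.
*koma* — last vowel /a/ (a non-high vowel) → -epe → *komaepe*.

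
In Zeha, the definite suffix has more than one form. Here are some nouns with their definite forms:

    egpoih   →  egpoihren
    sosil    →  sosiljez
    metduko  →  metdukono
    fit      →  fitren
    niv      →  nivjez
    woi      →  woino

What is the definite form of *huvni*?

The alternation tracks the final sound of the stem — -ren when the stem ends in a voiceless consonant (*egpoih*, *fit*); -jez when the stem ends in a voiced consonant (*sosil*, *niv*); -no when the stem ends in a vowel (*metduko*, *woi*).
*huvni*: final sound = /i/, a vowel → -no → *huvnino*.

huvnino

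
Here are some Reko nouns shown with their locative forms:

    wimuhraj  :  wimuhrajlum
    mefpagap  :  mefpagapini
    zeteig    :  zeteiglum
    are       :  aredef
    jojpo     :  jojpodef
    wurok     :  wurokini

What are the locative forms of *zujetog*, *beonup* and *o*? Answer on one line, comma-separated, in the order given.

zujetoglum, beonupini, odef

The suffix is conditioned by the final sound: -ini when the stem ends in a voiceless consonant (*mefpagap*, *wurok*); -lum when the stem ends in a voiced consonant (*wimuhraj*, *zeteig*); -def when the stem ends in a vowel (*are*, *jojpo*).
*zujetog*: final sound = /g/, a voiced consonant → -lum → *zujetoglum*.
*beonup*: final sound = /p/, a voiceless consonant → -ini → *beonupini*.
The final sound of *o* is /o/, which is a vowel, so the suffix is -def, giving *odef*.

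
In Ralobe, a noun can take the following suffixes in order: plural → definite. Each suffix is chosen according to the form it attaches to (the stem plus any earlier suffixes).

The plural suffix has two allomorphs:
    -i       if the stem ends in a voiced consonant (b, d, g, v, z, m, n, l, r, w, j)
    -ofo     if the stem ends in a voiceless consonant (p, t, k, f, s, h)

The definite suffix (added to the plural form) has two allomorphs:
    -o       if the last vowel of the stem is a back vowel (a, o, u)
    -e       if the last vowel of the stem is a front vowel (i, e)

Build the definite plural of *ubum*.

Since the final consonant of *ubum* is /m/ (voiced), it takes -i, giving *ubumi*.
Since the last vowel of the plural form *ubumi* is /i/ (a front vowel), it takes -e, giving *ubumie*.

ubumie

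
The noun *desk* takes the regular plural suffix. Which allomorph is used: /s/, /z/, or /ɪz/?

/s/

The stem *desk* ends in a voiceless non-sibilant consonant.
The plural suffix surfaces as /ɪz/ after sibilants, /s/ after other voiceless consonants, and /z/ after other voiced sounds.
So the plural -s on *desk* is pronounced /s/.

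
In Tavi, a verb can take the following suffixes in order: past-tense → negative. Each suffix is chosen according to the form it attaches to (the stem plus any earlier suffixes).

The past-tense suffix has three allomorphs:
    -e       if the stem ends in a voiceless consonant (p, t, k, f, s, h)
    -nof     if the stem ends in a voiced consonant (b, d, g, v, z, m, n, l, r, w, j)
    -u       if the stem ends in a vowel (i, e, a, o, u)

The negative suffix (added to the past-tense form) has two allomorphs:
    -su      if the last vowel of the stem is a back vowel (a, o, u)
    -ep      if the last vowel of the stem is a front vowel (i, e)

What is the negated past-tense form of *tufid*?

tufidnofsu

The final sound of *tufid* is /d/, which is a voiced consonant, so the past-tense suffix is -nof, giving *tufidnof*.
The past-tense form *tufidnof*: last vowel = /o/, a back vowel → -su → *tufidnofsu*.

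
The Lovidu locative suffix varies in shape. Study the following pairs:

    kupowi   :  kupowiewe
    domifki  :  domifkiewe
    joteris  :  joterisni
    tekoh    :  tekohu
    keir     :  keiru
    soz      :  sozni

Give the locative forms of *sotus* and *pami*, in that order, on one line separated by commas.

sotusni, pamiewe

The pattern is sibilance of the final sound: -ni when the stem ends in a sibilant (*joteris*, *soz*); -u when the stem ends in a non-sibilant consonant (*tekoh*, *keir*); -ewe when the stem ends in a vowel (*kupowi*, *domifki*).
Since the final sound of *sotus* is /s/ (a sibilant), it takes -ni, giving *sotusni*.
*pami* — final sound /i/ (a vowel) → -ewe → *pamiewe*.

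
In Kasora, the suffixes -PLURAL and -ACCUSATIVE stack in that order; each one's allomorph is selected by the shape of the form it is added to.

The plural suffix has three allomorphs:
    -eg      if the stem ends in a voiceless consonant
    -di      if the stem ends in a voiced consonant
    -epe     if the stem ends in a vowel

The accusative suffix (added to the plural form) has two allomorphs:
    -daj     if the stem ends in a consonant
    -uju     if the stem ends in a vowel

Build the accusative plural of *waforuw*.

*waforuw*: final sound = /w/, a voiced consonant → -di → *waforuwdi*.
The plural form *waforuwdi*: final sound = /i/, a vowel → -uju → *waforuwdiuju*.

waforuwdiuju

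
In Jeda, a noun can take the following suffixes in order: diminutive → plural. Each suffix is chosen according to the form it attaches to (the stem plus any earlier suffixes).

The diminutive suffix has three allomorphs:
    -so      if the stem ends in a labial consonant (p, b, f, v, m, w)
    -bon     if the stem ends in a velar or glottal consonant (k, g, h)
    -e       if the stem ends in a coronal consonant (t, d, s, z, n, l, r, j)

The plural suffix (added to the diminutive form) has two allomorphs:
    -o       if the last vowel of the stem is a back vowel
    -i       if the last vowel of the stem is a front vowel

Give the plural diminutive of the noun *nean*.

neanei

Since the final consonant of *nean* is /n/ (coronal), it takes -e, giving *neane*.
The diminutive form *neane*: last vowel = /e/, a front vowel → -i → *neanei*.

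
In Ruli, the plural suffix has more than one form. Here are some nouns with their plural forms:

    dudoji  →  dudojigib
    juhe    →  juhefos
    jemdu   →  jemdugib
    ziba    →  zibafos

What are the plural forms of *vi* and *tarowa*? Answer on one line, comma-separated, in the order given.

vigib, tarowafos

The alternation tracks the last vowel of the stem — -gib when the last vowel of the stem is a high vowel (*dudoji*, *jemdu*); -fos when the last vowel of the stem is a non-high vowel (*juhe*, *ziba*).
Since the last vowel of *vi* is /i/ (a high vowel), it takes -gib, giving *vigib*.
*tarowa* — last vowel /a/ (a non-high vowel) → -fos → *tarowafos*.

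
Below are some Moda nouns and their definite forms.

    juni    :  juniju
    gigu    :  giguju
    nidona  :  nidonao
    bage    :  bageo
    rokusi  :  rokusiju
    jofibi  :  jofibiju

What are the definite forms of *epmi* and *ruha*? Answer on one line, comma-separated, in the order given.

The alternation tracks the last vowel of the stem — -ju when the last vowel of the stem is a high vowel (*juni*, *gigu*, *rokusi*, *jofibi*); -o when the last vowel of the stem is a non-high vowel (*nidona*, *bage*).
Since the last vowel of *epmi* is /i/ (a high vowel), it takes -ju, giving *epmiju*.
*ruha* — last vowel /a/ (a non-high vowel) → -o → *ruhao*.

epmiju, ruhao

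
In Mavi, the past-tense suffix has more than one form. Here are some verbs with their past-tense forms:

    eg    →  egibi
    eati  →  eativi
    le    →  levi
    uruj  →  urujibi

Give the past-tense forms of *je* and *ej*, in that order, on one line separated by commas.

Looking at the final sound of each stem: -ibi when the stem ends in a consonant (*eg*, *uruj*); -vi when the stem ends in a vowel (*eati*, *le*).
*je*: final sound = /e/, a vowel → -vi → *jevi*.
The final sound of *ej* is /j/, which is a consonant, so the suffix is -ibi, giving *ejibi*.

jevi, ejibi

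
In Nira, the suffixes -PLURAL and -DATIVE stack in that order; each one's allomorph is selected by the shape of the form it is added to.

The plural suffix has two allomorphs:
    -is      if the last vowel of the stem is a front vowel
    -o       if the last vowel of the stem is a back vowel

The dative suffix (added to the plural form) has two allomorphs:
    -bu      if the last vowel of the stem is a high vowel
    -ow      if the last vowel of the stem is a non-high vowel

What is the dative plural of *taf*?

tafoow

Since the last vowel of *taf* is /a/ (a back vowel), it takes -o, giving *tafo*.
The last vowel of the plural form *tafo* is /o/, which is a non-high vowel, so the dative suffix is -ow, giving *tafoow*.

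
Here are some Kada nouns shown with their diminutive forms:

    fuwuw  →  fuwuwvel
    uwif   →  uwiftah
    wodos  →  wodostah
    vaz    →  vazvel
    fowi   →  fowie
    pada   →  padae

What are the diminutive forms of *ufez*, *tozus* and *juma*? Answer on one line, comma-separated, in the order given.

The alternation tracks the final sound of the stem — -tah when the stem ends in a voiceless consonant (*uwif*, *wodos*); -vel when the stem ends in a voiced consonant (*fuwuw*, *vaz*); -e when the stem ends in a vowel (*fowi*, *pada*).
*ufez*: final sound = /z/, a voiced consonant → -vel → *ufezvel*.
*tozus*: final sound = /s/, a voiceless consonant → -tah → *tozustah*.
*juma*: final sound = /a/, a vowel → -e → *jumae*.

ufezvel, tozustah, jumae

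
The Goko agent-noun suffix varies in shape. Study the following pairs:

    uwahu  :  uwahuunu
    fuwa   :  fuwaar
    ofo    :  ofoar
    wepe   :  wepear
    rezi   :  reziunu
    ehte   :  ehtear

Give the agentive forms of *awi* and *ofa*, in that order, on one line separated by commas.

Looking at the last vowel of each stem: -unu when the last vowel of the stem is a high vowel (*uwahu*, *rezi*); -ar when the last vowel of the stem is a non-high vowel (*fuwa*, *ofo*, *wepe*, *ehte*).
*awi*: last vowel = /i/, a high vowel → -unu → *awiunu*.
*ofa*: last vowel = /a/, a non-high vowel → -ar → *ofaar*.

awiunu, ofaar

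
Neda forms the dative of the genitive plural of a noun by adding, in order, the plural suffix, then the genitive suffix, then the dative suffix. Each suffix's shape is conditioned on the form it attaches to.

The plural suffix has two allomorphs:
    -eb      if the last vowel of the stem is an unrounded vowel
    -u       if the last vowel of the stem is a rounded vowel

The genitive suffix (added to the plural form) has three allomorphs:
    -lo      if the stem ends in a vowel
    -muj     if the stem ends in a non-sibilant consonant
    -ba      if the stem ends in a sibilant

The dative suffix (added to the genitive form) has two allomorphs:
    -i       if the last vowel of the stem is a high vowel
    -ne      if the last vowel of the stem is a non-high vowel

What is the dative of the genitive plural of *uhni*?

*uhni*: last vowel = /i/, an unrounded vowel → -eb → *uhnieb*.
Since the final sound of the plural form *uhnieb* is /b/ (a non-sibilant consonant), it takes -muj, giving *uhniebmuj*.
The genitive form *uhniebmuj* — last vowel /u/ (a high vowel) → -i → *uhniebmuji*.

uhniebmuji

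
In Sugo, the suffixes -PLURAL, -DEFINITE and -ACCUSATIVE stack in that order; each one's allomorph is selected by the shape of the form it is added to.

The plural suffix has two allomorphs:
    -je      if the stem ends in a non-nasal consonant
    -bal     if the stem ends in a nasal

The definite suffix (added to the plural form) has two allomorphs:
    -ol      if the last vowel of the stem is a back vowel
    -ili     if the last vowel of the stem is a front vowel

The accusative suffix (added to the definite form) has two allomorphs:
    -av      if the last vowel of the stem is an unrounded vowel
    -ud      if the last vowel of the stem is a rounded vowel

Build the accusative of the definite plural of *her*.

Since the final consonant of *her* is /r/ (non-nasal), it takes -je, giving *herje*.
The last vowel of the plural form *herje* is /e/, which is a front vowel, so the definite suffix is -ili, giving *herjeili*.
The definite form *herjeili* — last vowel /i/ (an unrounded vowel) → -av → *herjeiliav*.

herjeiliav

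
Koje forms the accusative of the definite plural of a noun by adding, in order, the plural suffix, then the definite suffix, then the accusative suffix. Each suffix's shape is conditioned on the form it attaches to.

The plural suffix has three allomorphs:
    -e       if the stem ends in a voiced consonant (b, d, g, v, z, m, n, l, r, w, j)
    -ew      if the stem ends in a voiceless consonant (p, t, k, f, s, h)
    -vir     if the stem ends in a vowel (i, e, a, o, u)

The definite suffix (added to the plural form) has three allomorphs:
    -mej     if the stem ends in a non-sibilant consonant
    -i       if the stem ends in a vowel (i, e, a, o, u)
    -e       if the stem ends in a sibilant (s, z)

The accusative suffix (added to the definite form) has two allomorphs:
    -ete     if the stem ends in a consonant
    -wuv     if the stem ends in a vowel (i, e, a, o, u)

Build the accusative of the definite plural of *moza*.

mozavirmejete

The final sound of *moza* is /a/, which is a vowel, so the plural suffix is -vir, giving *mozavir*.
Since the final sound of the plural form *mozavir* is /r/ (a non-sibilant consonant), it takes -mej, giving *mozavirmej*.
The final sound of the definite form *mozavirmej* is /j/, which is a consonant, so the accusative suffix is -ete, giving *mozavirmejete*.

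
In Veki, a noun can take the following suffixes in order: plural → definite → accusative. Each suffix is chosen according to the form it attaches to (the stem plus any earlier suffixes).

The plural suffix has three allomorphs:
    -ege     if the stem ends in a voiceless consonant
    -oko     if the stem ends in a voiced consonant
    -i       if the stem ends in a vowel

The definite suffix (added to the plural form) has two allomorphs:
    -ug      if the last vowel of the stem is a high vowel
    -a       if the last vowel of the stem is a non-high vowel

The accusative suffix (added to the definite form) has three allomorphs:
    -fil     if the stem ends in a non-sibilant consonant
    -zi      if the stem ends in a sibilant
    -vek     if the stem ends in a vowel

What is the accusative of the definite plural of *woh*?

wohegeavek

Since the final sound of *woh* is /h/ (a voiceless consonant), it takes -ege, giving *wohege*.
The plural form *wohege*: last vowel = /e/, a non-high vowel → -a → *wohegea*.
The final sound of the definite form *wohegea* is /a/, which is a vowel, so the accusative suffix is -vek, giving *wohegeavek*.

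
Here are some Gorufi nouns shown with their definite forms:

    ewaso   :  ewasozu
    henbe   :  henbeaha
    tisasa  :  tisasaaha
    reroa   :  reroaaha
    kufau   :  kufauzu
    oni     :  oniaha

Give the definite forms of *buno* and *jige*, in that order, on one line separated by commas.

Looking at the last vowel of each stem: -zu when the last vowel of the stem is a rounded vowel (*ewaso*, *kufau*); -aha when the last vowel of the stem is an unrounded vowel (*henbe*, *tisasa*, *reroa*, *oni*).
The last vowel of *buno* is /o/, which is a rounded vowel, so the suffix is -zu, giving *bunozu*.
*jige*: last vowel = /e/, an unrounded vowel → -aha → *jigeaha*.

bunozu, jigeaha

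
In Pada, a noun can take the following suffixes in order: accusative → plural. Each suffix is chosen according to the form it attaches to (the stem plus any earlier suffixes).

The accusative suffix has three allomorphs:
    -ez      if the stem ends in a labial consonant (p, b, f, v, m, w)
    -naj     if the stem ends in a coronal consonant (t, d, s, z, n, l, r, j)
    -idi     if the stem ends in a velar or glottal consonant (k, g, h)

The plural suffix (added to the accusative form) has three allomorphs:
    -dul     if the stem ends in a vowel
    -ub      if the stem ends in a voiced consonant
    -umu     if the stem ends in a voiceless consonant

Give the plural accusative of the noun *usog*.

The final consonant of *usog* is /g/, which is velar/glottal, so the accusative suffix is -idi, giving *usogidi*.
The accusative form *usogidi*: final sound = /i/, a vowel → -dul → *usogididul*.

usogididul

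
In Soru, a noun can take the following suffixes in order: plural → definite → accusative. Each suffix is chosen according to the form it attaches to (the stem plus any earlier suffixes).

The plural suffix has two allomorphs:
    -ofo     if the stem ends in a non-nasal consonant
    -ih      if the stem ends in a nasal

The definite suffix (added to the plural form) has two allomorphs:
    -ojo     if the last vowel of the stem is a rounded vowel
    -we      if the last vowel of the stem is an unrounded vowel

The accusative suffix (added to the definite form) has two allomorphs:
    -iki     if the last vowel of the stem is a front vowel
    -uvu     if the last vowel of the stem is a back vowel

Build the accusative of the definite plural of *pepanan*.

*pepanan*: final consonant = /n/, a nasal → -ih → *pepananih*.
The plural form *pepananih* — last vowel /i/ (an unrounded vowel) → -we → *pepananihwe*.
The definite form *pepananihwe*: last vowel = /e/, a front vowel → -iki → *pepananihweiki*.

pepananihweiki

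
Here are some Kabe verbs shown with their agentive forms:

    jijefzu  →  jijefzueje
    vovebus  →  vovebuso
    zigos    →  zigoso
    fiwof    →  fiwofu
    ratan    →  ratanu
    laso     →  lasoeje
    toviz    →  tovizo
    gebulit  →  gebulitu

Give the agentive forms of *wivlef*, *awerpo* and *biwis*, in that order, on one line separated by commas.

Looking at the final sound of each stem: -o when the stem ends in a sibilant (*vovebus*, *zigos*, *toviz*); -u when the stem ends in a non-sibilant consonant (*fiwof*, *ratan*, *gebulit*); -eje when the stem ends in a vowel (*jijefzu*, *laso*).
*wivlef* — final sound /f/ (a non-sibilant consonant) → -u → *wivlefu*.
*awerpo*: final sound = /o/, a vowel → -eje → *awerpoeje*.
The final sound of *biwis* is /s/, which is a sibilant, so the suffix is -o, giving *biwiso*.

wivlefu, awerpoeje, biwiso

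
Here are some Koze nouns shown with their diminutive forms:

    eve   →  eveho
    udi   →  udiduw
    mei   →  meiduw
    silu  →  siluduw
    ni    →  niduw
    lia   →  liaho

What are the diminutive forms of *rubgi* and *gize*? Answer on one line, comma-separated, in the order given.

rubgiduw, gizeho

The alternation tracks the last vowel of the stem — -duw when the last vowel of the stem is a high vowel (*udi*, *mei*, *silu*, *ni*); -ho when the last vowel of the stem is a non-high vowel (*eve*, *lia*).
*rubgi*: last vowel = /i/, a high vowel → -duw → *rubgiduw*.
The last vowel of *gize* is /e/, which is a non-high vowel, so the suffix is -ho, giving *gizeho*.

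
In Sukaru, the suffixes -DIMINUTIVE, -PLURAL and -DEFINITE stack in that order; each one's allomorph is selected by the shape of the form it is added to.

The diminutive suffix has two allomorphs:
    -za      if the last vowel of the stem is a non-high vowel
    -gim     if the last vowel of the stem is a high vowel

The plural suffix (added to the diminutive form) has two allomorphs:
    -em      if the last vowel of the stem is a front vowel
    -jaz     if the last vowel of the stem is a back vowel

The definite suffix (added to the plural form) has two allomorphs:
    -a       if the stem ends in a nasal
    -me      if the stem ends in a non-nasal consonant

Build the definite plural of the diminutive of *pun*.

*pun* — last vowel /u/ (a high vowel) → -gim → *pungim*.
The last vowel of the diminutive form *pungim* is /i/, which is a front vowel, so the plural suffix is -em, giving *pungimem*.
Since the final consonant of the plural form *pungimem* is /m/ (a nasal), it takes -a, giving *pungimema*.

pungimema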